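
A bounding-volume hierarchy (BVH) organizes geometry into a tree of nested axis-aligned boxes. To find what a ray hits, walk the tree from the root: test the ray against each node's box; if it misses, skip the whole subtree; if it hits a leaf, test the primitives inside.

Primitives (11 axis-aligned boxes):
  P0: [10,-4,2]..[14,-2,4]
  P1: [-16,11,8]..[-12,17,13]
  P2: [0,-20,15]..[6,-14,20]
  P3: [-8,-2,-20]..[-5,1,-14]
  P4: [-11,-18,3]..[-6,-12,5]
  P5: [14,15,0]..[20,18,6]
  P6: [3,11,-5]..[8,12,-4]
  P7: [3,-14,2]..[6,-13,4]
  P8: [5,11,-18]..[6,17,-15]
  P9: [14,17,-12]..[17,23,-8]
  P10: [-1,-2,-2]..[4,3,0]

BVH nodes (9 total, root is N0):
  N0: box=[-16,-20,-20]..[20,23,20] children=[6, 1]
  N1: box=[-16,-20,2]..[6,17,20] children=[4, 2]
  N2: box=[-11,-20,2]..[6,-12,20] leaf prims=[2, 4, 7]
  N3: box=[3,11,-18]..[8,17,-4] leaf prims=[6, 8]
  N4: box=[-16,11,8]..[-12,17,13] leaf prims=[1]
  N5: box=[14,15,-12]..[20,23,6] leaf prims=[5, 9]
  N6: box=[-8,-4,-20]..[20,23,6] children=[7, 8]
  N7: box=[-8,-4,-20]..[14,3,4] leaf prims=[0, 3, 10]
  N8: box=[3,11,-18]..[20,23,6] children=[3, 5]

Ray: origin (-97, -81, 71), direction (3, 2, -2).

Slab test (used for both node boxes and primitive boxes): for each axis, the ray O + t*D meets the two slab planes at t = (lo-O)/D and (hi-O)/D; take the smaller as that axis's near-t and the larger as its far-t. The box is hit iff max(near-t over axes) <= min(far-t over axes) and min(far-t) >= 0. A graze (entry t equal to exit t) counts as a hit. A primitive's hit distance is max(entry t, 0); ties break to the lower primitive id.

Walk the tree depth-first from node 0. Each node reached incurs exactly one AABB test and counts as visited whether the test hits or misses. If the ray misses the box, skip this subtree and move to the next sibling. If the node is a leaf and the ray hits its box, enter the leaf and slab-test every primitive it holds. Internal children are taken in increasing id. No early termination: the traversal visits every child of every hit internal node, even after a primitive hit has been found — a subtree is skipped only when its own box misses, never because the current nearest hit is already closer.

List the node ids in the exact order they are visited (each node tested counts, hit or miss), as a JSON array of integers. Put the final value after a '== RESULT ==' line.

Trace the traversal:
N0 x:[27,39] y:[61/2,52] z:[51/2,91/2] -> hit [61/2,39], descend [1, 6]
  N1 x:[27,103/3] y:[61/2,49] z:[51/2,69/2] -> hit [61/2,103/3], descend [2, 4]
    N2 x:[86/3,103/3] y:[61/2,69/2] z:[51/2,69/2] -> hit [61/2,103/3] leaf, test {P2(miss), P4(miss), P7@t=67/2}
    N4 x:[27,85/3] y:[46,49] z:[29,63/2] -> miss, prune
  N6 x:[89/3,39] y:[77/2,52] z:[65/2,91/2] -> hit [77/2,39], descend [7, 8]
    N7 x:[89/3,37] y:[77/2,42] z:[67/2,91/2] -> miss, prune
    N8 x:[100/3,39] y:[46,52] z:[65/2,89/2] -> miss, prune

Summary -> nodes [0, 1, 2, 4, 6, 7, 8]; box-tests=7; leaf-entries=1; first=P7

== RESULT ==
[0, 1, 2, 4, 6, 7, 8]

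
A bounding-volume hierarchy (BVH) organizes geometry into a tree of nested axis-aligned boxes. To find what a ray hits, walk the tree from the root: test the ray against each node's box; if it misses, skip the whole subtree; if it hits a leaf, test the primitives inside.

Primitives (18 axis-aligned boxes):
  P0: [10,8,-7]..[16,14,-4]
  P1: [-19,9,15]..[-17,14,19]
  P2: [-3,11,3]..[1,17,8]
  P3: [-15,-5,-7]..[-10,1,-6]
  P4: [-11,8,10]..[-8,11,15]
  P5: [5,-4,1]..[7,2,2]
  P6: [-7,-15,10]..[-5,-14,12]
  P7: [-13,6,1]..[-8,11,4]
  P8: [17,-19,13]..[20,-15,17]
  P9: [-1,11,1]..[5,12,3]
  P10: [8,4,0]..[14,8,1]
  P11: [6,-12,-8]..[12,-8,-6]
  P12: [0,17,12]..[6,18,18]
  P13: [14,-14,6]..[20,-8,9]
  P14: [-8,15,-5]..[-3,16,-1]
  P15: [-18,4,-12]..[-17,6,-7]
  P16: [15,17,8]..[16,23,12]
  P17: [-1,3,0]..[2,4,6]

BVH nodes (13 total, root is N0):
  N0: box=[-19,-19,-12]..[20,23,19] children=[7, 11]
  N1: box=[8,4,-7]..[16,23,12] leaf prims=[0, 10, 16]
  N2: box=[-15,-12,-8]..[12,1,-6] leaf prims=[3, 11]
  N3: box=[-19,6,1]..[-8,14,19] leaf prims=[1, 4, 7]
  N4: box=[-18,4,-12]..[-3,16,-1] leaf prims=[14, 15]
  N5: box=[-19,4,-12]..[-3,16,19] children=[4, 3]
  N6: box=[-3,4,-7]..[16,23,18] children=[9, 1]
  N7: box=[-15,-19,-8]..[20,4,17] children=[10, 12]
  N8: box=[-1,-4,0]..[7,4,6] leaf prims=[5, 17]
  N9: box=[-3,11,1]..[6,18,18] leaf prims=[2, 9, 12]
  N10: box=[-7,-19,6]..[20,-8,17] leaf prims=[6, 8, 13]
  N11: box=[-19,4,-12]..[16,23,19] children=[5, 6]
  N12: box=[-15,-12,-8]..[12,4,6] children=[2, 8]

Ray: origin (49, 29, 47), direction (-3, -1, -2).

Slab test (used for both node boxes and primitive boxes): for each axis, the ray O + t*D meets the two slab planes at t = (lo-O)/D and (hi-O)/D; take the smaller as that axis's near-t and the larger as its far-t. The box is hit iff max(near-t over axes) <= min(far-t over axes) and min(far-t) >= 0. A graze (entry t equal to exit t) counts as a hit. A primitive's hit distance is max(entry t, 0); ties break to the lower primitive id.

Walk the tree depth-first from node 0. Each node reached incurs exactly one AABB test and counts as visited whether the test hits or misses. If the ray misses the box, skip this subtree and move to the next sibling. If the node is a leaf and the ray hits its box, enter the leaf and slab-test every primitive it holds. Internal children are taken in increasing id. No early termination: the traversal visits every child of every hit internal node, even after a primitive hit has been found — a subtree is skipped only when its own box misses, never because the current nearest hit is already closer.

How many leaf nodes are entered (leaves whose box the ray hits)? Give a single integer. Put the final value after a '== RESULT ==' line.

Trace the traversal:
N0 x:[29/3,68/3] y:[6,48] z:[14,59/2] -> hit [14,68/3], descend [7, 11]
  N7 x:[29/3,64/3] y:[25,48] z:[15,55/2] -> miss, prune
  N11 x:[11,68/3] y:[6,25] z:[14,59/2] -> hit [14,68/3], descend [5, 6]
    N5 x:[52/3,68/3] y:[13,25] z:[14,59/2] -> hit [52/3,68/3], descend [3, 4]
      N3 x:[19,68/3] y:[15,23] z:[14,23] -> hit [19,68/3] leaf, test {P1(miss), P4(miss), P7(miss)}
      N4 x:[52/3,67/3] y:[13,25] z:[24,59/2] -> miss, prune
    N6 x:[11,52/3] y:[6,25] z:[29/2,27] -> hit [29/2,52/3], descend [1, 9]
      N1 x:[11,41/3] y:[6,25] z:[35/2,27] -> miss, prune
      N9 x:[43/3,52/3] y:[11,18] z:[29/2,23] -> hit [29/2,52/3] leaf, test {P2(miss), P9(miss), P12(miss)}

Summary -> nodes [0, 7, 11, 5, 3, 4, 6, 1, 9]; box-tests=9; leaf-entries=2; first=miss

== RESULT ==
2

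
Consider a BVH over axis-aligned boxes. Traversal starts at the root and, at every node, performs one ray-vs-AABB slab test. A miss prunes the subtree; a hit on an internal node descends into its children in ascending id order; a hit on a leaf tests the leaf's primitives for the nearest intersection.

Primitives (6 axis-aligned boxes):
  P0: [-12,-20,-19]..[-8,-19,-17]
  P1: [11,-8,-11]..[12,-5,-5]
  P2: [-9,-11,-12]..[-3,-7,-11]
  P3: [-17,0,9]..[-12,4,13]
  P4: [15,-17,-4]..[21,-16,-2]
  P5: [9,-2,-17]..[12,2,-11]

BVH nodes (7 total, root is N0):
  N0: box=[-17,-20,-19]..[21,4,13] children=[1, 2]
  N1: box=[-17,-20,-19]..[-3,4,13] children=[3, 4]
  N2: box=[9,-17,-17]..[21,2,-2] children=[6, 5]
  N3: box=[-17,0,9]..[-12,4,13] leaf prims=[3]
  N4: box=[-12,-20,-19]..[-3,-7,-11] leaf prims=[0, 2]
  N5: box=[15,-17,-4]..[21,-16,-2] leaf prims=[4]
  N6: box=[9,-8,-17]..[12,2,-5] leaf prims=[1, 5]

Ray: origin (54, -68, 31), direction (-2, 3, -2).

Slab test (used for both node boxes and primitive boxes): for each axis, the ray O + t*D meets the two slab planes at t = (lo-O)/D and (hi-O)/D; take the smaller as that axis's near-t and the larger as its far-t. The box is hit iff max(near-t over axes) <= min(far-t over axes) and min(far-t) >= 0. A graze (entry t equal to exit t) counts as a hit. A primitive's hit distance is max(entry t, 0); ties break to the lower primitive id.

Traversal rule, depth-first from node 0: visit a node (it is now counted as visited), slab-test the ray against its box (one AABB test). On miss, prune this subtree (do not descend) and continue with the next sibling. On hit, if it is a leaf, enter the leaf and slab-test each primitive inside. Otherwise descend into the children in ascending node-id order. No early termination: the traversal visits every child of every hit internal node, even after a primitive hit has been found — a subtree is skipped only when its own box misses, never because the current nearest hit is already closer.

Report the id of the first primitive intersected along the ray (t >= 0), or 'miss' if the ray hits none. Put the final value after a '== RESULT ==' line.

Walk:
N0 x:[33/2,71/2] y:[16,24] z:[9,25] -> hit [33/2,24], descend [1, 2]
  N1 x:[57/2,71/2] y:[16,24] z:[9,25] -> miss, prune
  N2 x:[33/2,45/2] y:[17,70/3] z:[33/2,24] -> hit [17,45/2], descend [5, 6]
    N5 x:[33/2,39/2] y:[17,52/3] z:[33/2,35/2] -> hit [17,52/3] leaf, test {P4@t=17}
    N6 x:[21,45/2] y:[20,70/3] z:[18,24] -> hit [21,45/2] leaf, test {P1@t=21, P5@t=22}

Summary -> nodes [0, 1, 2, 5, 6]; box-tests=5; leaf-entries=2; first=P4

== RESULT ==
4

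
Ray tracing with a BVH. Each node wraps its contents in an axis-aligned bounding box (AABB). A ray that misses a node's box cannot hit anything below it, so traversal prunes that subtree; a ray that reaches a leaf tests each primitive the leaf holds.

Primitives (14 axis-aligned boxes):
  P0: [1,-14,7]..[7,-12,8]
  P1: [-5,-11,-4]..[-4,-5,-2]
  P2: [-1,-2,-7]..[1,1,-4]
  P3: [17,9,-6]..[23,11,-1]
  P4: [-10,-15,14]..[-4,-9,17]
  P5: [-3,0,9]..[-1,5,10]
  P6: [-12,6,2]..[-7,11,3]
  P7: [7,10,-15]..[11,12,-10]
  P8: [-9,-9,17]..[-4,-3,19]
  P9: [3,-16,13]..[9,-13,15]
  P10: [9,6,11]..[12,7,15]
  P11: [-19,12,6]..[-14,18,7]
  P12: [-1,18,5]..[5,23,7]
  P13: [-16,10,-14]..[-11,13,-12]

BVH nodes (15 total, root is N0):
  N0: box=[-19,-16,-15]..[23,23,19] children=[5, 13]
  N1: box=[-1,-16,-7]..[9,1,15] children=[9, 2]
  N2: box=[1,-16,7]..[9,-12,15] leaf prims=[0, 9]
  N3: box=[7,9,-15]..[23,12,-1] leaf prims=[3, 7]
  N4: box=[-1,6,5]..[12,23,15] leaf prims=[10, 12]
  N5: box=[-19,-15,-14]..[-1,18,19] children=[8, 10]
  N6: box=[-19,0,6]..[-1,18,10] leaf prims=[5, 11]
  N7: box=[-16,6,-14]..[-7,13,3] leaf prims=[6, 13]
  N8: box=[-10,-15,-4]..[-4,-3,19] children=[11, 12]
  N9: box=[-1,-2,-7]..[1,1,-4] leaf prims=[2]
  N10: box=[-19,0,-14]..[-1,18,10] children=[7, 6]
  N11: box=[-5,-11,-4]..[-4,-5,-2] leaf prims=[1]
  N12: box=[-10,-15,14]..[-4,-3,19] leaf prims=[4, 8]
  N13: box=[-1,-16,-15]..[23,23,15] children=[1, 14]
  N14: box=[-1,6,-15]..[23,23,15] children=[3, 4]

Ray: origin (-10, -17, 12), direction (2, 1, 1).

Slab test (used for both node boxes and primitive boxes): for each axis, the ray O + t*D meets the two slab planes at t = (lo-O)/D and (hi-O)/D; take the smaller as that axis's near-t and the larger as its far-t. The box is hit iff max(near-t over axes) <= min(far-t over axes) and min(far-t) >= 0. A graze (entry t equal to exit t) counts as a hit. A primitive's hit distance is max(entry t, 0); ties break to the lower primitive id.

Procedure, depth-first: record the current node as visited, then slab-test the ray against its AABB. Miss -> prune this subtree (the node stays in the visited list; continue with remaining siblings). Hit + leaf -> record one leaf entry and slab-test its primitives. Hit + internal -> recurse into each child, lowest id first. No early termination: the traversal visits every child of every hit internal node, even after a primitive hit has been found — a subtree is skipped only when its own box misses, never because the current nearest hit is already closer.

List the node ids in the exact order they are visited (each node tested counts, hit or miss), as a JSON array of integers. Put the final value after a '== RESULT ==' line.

Trace the traversal:
N0 x:[-9/2,33/2] y:[1,40] z:[-27,7] -> hit [1,7], descend [5, 13]
  N5 x:[-9/2,9/2] y:[2,35] z:[-26,7] -> hit [2,9/2], descend [8, 10]
    N8 x:[0,3] y:[2,14] z:[-16,7] -> hit [2,3], descend [11, 12]
      N11 x:[5/2,3] y:[6,12] z:[-16,-14] -> miss, prune
      N12 x:[0,3] y:[2,14] z:[2,7] -> hit [2,3] leaf, test {P4@t=2, P8(miss)}
    N10 x:[-9/2,9/2] y:[17,35] z:[-26,-2] -> miss, prune
  N13 x:[9/2,33/2] y:[1,40] z:[-27,3] -> miss, prune

order=[0, 5, 8, 11, 12, 10, 13]  |boxes|=7  |leaves|=1  hit=P4

== RESULT ==
[0, 5, 8, 11, 12, 10, 13]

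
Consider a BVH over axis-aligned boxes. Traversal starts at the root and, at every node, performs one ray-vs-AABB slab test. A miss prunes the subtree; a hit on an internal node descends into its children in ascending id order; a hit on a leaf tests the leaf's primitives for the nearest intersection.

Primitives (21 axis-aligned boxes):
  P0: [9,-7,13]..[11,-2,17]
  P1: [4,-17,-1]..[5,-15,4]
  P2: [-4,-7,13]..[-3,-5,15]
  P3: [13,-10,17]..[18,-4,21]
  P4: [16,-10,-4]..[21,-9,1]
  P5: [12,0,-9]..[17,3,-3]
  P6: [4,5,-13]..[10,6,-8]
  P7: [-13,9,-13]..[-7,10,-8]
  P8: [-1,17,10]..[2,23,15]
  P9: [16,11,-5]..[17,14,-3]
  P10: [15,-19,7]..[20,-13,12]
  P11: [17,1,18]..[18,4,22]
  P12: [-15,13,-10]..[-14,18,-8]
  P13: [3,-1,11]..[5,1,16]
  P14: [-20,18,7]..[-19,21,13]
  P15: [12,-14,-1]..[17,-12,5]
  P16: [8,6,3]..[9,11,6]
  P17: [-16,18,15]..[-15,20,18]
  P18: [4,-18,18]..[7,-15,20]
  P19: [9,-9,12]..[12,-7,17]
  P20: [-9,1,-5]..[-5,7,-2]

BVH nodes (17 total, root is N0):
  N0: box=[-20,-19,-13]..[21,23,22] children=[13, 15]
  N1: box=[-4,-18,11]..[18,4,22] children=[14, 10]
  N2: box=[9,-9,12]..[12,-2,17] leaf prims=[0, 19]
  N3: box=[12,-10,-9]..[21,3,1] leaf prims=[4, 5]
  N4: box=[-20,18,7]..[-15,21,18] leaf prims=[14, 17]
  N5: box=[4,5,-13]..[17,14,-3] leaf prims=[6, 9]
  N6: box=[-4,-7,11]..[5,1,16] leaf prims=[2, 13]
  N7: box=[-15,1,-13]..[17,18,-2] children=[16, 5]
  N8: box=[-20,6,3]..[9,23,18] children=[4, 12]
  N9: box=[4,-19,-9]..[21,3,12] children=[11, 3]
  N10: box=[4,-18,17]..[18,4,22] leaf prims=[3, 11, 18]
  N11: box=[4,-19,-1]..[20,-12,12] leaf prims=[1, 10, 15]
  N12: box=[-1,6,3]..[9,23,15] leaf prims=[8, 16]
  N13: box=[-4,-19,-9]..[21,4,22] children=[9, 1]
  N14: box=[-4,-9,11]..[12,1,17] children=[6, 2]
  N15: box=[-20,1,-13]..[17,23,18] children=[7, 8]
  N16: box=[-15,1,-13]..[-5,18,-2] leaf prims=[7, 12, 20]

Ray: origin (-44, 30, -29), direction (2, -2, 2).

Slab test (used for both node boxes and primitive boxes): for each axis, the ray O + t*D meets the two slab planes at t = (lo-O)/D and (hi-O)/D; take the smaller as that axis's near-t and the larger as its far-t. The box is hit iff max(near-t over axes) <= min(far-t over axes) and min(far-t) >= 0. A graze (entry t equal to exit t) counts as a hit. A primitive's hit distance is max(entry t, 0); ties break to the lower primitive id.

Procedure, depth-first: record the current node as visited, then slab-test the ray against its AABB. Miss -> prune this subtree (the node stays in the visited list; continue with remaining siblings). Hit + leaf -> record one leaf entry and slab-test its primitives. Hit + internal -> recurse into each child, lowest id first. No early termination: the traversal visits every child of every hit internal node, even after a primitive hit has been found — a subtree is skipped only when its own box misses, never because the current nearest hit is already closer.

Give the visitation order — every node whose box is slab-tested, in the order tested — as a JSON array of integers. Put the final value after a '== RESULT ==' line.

Walk:
N0 x:[12,65/2] y:[7/2,49/2] z:[8,51/2] -> hit [12,49/2], descend [13, 15]
  N13 x:[20,65/2] y:[13,49/2] z:[10,51/2] -> hit [20,49/2], descend [1, 9]
    N1 x:[20,31] y:[13,24] z:[20,51/2] -> hit [20,24], descend [10, 14]
      N10 x:[24,31] y:[13,24] z:[23,51/2] -> hit [24,24] leaf, test {P3(miss), P11(miss), P18@t=24}
      N14 x:[20,28] y:[29/2,39/2] z:[20,23] -> miss, prune
    N9 x:[24,65/2] y:[27/2,49/2] z:[10,41/2] -> miss, prune
  N15 x:[12,61/2] y:[7/2,29/2] z:[8,47/2] -> hit [12,29/2], descend [7, 8]
    N7 x:[29/2,61/2] y:[6,29/2] z:[8,27/2] -> miss, prune
    N8 x:[12,53/2] y:[7/2,12] z:[16,47/2] -> miss, prune

Summary -> nodes [0, 13, 1, 10, 14, 9, 15, 7, 8]; box-tests=9; leaf-entries=1; first=P18

== RESULT ==
[0, 13, 1, 10, 14, 9, 15, 7, 8]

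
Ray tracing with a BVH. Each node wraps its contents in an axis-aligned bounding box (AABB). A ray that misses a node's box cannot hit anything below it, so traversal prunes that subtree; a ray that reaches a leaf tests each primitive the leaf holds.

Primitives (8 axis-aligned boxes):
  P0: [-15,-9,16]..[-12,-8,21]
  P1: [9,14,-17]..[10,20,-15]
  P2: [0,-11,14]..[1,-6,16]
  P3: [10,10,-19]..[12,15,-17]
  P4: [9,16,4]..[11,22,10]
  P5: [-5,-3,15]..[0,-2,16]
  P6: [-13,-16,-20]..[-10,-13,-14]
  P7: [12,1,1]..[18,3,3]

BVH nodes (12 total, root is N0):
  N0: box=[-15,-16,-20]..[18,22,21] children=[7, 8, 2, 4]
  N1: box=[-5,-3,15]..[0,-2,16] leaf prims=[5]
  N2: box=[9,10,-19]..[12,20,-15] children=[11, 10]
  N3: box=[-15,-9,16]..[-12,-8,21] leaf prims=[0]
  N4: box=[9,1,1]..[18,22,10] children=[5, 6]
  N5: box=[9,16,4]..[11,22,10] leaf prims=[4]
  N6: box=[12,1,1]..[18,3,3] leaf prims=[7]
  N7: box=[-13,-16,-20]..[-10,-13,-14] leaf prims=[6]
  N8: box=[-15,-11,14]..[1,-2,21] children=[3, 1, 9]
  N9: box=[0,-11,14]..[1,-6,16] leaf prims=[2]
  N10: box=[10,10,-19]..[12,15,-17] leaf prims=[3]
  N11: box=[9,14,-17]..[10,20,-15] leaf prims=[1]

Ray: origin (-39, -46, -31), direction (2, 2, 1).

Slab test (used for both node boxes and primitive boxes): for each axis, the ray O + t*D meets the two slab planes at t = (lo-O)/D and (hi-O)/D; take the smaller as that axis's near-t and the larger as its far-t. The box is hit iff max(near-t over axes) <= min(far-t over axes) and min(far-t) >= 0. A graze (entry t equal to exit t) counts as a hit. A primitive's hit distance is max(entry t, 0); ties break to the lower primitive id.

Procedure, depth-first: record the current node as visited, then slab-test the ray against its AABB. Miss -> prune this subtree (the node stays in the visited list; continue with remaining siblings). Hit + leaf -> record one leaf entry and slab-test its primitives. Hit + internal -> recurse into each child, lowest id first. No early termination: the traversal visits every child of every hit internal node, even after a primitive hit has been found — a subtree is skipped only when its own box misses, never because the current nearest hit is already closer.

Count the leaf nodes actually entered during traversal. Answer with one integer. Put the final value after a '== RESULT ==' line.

Traverse from the root:
N0 x:[12,57/2] y:[15,34] z:[11,52] -> hit [15,57/2], descend [2, 4, 7, 8]
  N2 x:[24,51/2] y:[28,33] z:[12,16] -> miss, prune
  N4 x:[24,57/2] y:[47/2,34] z:[32,41] -> miss, prune
  N7 x:[13,29/2] y:[15,33/2] z:[11,17] -> miss, prune
  N8 x:[12,20] y:[35/2,22] z:[45,52] -> miss, prune

5 AABB tests over nodes [0, 2, 4, 7, 8]; 0 leaves entered; closest miss.

== RESULT ==
0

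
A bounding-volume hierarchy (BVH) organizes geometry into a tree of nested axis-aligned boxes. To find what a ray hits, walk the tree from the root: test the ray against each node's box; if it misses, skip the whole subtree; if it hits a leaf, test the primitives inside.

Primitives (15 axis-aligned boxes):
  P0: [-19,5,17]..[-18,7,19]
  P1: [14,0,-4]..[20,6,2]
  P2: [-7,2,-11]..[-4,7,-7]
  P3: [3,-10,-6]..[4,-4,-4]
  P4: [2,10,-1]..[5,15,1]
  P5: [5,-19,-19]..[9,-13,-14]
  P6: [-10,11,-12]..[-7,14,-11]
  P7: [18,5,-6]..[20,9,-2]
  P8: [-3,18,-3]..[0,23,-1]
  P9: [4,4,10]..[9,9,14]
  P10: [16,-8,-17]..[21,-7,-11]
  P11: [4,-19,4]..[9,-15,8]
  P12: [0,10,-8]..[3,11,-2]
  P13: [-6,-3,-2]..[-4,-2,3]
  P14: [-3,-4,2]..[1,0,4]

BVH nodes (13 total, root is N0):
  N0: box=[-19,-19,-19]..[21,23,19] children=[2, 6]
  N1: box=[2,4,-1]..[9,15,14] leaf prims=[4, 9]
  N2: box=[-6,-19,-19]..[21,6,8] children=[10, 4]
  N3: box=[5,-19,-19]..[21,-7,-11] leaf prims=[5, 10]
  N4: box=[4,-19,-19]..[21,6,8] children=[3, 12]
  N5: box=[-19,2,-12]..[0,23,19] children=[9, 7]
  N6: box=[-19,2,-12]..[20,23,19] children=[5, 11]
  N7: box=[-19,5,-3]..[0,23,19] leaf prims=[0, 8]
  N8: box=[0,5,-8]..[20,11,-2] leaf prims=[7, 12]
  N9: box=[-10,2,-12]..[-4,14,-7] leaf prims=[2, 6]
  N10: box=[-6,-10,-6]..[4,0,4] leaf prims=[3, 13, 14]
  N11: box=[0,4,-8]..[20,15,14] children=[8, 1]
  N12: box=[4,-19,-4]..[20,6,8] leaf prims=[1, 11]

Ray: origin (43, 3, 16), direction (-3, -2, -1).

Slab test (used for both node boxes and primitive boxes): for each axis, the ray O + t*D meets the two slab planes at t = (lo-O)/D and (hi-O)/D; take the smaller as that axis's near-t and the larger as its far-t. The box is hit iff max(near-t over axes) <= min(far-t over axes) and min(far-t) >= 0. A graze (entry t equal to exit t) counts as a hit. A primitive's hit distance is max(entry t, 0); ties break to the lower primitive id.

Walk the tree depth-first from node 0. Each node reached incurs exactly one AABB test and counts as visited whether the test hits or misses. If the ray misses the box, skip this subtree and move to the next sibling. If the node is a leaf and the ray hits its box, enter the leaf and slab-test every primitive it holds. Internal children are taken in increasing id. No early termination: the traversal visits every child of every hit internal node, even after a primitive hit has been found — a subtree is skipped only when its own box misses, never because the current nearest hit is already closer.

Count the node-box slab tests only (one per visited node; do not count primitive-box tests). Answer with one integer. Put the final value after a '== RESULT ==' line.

Traverse from the root:
N0 x:[22/3,62/3] y:[-10,11] z:[-3,35] -> hit [22/3,11], descend [2, 6]
  N2 x:[22/3,49/3] y:[-3/2,11] z:[8,35] -> hit [8,11], descend [4, 10]
    N4 x:[22/3,13] y:[-3/2,11] z:[8,35] -> hit [8,11], descend [3, 12]
      N3 x:[22/3,38/3] y:[5,11] z:[27,35] -> miss, prune
      N12 x:[23/3,13] y:[-3/2,11] z:[8,20] -> hit [8,11] leaf, test {P1(miss), P11(miss)}
    N10 x:[13,49/3] y:[3/2,13/2] z:[12,22] -> miss, prune
  N6 x:[23/3,62/3] y:[-10,1/2] z:[-3,28] -> miss, prune

Visited [0, 2, 4, 3, 12, 10, 6]. Tests: 7 box, 1 leaf. Nearest: miss.

== RESULT ==
7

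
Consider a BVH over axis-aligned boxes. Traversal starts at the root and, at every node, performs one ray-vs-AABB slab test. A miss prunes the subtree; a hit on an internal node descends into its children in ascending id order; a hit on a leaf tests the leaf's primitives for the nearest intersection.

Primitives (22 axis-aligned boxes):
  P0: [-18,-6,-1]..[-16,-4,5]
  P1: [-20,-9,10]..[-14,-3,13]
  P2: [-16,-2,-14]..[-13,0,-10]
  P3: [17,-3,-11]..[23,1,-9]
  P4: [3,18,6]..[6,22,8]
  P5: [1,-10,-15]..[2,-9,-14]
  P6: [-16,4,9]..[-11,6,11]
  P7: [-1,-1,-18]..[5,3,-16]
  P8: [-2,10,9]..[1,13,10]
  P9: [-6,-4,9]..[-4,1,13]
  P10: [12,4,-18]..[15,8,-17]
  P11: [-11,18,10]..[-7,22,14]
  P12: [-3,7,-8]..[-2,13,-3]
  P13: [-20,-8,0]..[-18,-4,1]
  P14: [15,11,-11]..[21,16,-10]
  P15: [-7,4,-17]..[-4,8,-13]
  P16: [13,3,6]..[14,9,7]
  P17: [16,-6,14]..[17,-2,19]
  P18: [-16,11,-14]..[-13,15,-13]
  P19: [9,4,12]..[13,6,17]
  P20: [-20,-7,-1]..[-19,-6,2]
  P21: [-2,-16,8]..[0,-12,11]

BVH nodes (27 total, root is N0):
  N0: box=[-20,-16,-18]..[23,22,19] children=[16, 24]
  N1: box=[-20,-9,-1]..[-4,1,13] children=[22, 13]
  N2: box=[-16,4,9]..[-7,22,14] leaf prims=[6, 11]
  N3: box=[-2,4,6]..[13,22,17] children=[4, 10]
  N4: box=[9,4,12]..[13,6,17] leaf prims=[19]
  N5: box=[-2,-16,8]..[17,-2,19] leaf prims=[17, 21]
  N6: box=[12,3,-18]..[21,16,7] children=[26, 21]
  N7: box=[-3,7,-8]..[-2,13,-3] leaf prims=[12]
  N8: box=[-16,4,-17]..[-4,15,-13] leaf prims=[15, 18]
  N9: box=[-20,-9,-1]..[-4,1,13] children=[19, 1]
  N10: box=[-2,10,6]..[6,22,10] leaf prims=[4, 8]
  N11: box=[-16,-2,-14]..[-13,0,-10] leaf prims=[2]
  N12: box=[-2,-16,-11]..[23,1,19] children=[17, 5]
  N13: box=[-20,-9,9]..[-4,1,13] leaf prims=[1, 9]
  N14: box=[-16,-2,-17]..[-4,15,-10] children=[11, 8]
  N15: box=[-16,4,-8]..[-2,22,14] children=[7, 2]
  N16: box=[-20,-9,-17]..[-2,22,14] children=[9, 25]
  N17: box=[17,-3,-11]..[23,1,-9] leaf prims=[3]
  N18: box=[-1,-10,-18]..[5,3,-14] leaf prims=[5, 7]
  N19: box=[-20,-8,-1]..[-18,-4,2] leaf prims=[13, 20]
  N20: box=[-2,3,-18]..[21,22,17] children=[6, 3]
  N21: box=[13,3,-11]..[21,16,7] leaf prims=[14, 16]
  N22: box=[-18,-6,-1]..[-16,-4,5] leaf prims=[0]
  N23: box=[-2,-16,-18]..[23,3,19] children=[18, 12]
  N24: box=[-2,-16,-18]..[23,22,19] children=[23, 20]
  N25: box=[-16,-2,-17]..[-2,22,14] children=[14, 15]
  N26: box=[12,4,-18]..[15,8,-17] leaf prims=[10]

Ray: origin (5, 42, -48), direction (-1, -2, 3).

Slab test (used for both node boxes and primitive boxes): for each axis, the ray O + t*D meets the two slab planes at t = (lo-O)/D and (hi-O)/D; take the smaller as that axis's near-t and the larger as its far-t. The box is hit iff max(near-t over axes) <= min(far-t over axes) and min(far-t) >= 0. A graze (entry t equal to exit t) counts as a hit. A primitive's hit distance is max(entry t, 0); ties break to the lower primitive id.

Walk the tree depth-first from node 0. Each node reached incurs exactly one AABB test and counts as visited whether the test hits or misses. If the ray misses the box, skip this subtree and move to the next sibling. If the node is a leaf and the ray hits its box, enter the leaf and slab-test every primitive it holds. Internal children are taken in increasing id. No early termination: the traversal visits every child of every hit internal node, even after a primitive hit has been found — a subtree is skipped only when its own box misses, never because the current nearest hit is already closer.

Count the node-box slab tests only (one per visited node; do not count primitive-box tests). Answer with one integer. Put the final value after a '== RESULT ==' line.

Trace the traversal:
N0 x:[-18,25] y:[10,29] z:[10,67/3] -> hit [10,67/3], descend [16, 24]
  N16 x:[7,25] y:[10,51/2] z:[31/3,62/3] -> hit [31/3,62/3], descend [9, 25]
    N9 x:[9,25] y:[41/2,51/2] z:[47/3,61/3] -> miss, prune
    N25 x:[7,21] y:[10,22] z:[31/3,62/3] -> hit [31/3,62/3], descend [14, 15]
      N14 x:[9,21] y:[27/2,22] z:[31/3,38/3] -> miss, prune
      N15 x:[7,21] y:[10,19] z:[40/3,62/3] -> hit [40/3,19], descend [2, 7]
        N2 x:[12,21] y:[10,19] z:[19,62/3] -> hit [19,19] leaf, test {P6@t=19, P11(miss)}
        N7 x:[7,8] y:[29/2,35/2] z:[40/3,15] -> miss, prune
  N24 x:[-18,7] y:[10,29] z:[10,67/3] -> miss, prune

Summary -> nodes [0, 16, 9, 25, 14, 15, 2, 7, 24]; box-tests=9; leaf-entries=1; first=P6

== RESULT ==
9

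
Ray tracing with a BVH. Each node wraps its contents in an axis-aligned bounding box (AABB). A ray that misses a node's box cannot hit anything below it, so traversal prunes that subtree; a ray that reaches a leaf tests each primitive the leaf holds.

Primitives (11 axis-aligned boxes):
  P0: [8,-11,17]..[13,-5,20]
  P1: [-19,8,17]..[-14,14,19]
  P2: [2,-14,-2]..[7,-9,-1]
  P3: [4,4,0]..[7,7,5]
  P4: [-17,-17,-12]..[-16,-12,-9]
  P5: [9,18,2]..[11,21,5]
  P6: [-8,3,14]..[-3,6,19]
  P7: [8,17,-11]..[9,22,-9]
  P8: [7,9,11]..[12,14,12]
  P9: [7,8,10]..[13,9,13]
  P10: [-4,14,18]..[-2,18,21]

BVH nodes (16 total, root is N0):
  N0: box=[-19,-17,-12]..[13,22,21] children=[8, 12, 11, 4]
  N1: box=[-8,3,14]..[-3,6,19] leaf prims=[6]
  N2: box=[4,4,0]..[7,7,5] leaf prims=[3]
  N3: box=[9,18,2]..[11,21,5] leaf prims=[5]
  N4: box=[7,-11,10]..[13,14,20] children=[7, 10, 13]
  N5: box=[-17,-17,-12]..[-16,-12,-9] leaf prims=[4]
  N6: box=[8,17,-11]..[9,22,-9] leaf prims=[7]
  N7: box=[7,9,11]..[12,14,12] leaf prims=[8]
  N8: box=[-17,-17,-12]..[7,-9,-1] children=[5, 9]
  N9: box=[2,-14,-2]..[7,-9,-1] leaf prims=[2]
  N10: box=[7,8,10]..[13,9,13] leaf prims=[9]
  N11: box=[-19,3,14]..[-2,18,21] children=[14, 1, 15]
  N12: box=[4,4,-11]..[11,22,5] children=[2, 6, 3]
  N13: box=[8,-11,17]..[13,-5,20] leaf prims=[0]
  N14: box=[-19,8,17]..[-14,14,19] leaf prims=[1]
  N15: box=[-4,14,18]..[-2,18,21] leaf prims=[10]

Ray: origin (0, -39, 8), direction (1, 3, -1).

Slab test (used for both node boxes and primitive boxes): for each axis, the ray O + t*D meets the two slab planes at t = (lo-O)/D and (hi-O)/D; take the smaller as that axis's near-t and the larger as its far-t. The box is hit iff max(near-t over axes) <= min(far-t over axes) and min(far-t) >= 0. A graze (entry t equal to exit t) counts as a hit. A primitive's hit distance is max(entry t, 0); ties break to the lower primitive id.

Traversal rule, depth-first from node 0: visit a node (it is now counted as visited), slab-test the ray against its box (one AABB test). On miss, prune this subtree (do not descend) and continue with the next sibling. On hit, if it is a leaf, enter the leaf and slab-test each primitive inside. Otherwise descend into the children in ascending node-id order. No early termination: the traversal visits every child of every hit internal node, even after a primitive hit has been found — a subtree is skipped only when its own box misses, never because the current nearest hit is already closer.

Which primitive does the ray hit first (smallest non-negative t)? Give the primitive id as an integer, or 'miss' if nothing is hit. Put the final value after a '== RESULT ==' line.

Walk:
N0 x:[-19,13] y:[22/3,61/3] z:[-13,20] -> hit [22/3,13], descend [4, 8, 11, 12]
  N4 x:[7,13] y:[28/3,53/3] z:[-12,-2] -> miss, prune
  N8 x:[-17,7] y:[22/3,10] z:[9,20] -> miss, prune
  N11 x:[-19,-2] y:[14,19] z:[-13,-6] -> miss, prune
  N12 x:[4,11] y:[43/3,61/3] z:[3,19] -> miss, prune

Summary -> nodes [0, 4, 8, 11, 12]; box-tests=5; leaf-entries=0; first=miss

== RESULT ==
miss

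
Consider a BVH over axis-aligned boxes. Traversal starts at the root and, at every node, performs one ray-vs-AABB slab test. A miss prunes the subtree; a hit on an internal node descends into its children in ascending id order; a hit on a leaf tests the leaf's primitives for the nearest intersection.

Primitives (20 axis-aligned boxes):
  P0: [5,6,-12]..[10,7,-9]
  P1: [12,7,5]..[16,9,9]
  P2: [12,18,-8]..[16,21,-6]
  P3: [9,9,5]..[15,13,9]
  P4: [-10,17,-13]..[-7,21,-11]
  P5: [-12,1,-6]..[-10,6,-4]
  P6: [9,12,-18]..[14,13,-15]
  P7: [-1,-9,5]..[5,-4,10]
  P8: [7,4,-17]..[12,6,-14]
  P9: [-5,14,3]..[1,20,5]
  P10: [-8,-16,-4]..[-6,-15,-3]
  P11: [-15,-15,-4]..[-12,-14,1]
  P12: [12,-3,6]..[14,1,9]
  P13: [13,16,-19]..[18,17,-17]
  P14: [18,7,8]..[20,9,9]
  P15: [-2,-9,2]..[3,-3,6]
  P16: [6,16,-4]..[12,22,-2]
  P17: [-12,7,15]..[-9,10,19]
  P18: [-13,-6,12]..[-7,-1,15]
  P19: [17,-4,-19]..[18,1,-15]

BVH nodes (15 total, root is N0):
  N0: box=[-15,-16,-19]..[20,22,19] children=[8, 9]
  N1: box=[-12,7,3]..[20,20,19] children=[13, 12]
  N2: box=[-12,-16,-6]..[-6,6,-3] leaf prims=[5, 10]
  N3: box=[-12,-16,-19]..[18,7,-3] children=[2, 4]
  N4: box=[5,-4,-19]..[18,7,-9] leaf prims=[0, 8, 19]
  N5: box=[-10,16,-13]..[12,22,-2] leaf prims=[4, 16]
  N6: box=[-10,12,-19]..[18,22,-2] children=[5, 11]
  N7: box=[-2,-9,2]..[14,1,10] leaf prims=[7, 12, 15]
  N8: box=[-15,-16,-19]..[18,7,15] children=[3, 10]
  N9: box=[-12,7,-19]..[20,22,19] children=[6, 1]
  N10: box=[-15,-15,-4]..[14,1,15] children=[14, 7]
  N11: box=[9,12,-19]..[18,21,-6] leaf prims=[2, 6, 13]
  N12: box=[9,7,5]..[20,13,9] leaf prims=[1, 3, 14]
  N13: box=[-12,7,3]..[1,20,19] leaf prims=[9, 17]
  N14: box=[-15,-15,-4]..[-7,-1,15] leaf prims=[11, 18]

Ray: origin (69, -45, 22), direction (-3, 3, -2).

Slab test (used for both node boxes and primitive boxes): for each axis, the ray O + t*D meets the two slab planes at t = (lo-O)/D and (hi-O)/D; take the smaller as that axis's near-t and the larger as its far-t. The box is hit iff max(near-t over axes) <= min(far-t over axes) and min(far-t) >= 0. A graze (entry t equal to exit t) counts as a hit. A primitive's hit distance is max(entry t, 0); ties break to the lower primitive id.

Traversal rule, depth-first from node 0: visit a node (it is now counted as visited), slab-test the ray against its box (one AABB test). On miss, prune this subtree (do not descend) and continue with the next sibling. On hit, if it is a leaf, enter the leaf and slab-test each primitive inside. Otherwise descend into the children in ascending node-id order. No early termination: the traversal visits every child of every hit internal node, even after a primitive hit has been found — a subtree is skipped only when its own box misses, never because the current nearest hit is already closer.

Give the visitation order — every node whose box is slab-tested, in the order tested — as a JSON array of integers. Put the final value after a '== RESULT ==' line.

Traverse from the root:
N0 x:[49/3,28] y:[29/3,67/3] z:[3/2,41/2] -> hit [49/3,41/2], descend [8, 9]
  N8 x:[17,28] y:[29/3,52/3] z:[7/2,41/2] -> hit [17,52/3], descend [3, 10]
    N3 x:[17,27] y:[29/3,52/3] z:[25/2,41/2] -> hit [17,52/3], descend [2, 4]
      N2 x:[25,27] y:[29/3,17] z:[25/2,14] -> miss, prune
      N4 x:[17,64/3] y:[41/3,52/3] z:[31/2,41/2] -> hit [17,52/3] leaf, test {P0(miss), P8(miss), P19(miss)}
    N10 x:[55/3,28] y:[10,46/3] z:[7/2,13] -> miss, prune
  N9 x:[49/3,27] y:[52/3,67/3] z:[3/2,41/2] -> hit [52/3,41/2], descend [1, 6]
    N1 x:[49/3,27] y:[52/3,65/3] z:[3/2,19/2] -> miss, prune
    N6 x:[17,79/3] y:[19,67/3] z:[12,41/2] -> hit [19,41/2], descend [5, 11]
      N5 x:[19,79/3] y:[61/3,67/3] z:[12,35/2] -> miss, prune
      N11 x:[17,20] y:[19,22] z:[14,41/2] -> hit [19,20] leaf, test {P2(miss), P6@t=19, P13(miss)}

11 AABB tests over nodes [0, 8, 3, 2, 4, 10, 9, 1, 6, 5, 11]; 2 leaves entered; closest P6.

== RESULT ==
[0, 8, 3, 2, 4, 10, 9, 1, 6, 5, 11]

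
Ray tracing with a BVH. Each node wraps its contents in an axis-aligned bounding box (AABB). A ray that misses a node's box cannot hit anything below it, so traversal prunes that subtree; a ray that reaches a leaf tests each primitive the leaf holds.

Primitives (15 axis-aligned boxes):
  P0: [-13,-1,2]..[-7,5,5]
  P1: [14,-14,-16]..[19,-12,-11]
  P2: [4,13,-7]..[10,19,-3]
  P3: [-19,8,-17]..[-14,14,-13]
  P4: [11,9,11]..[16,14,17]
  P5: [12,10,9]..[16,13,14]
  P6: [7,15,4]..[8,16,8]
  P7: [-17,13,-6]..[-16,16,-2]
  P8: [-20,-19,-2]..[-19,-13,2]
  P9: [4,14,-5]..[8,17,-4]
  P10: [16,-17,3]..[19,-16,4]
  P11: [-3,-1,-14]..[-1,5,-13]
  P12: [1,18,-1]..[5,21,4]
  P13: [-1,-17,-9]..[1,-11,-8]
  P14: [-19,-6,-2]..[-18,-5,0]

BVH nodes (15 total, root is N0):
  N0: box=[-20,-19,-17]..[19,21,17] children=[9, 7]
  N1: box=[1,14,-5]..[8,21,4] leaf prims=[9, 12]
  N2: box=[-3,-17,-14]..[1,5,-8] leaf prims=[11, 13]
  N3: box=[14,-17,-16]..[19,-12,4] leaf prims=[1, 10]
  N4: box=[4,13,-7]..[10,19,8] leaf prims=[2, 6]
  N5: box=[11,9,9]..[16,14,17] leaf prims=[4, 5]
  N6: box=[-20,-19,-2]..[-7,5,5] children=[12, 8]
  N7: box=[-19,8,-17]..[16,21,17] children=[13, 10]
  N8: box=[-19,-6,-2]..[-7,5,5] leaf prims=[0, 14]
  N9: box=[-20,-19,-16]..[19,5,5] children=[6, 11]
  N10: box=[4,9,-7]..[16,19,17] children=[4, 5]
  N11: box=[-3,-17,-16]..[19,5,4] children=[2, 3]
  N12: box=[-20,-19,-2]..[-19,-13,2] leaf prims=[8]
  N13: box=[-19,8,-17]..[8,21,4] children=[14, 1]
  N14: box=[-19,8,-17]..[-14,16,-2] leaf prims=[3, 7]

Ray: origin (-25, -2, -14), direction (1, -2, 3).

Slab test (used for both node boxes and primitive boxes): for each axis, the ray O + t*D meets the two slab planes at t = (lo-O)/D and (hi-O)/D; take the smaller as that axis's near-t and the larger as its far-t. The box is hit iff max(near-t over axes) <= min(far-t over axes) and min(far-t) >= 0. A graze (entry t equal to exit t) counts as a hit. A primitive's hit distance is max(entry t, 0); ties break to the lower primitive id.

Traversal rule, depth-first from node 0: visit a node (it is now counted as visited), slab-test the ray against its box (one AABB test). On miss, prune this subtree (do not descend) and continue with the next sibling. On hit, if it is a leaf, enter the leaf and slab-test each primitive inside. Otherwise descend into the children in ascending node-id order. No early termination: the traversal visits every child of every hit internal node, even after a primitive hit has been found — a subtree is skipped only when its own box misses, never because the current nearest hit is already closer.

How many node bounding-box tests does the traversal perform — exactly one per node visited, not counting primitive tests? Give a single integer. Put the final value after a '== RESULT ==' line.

Traverse from the root:
N0 x:[5,44] y:[-23/2,17/2] z:[-1,31/3] -> hit [5,17/2], descend [7, 9]
  N7 x:[6,41] y:[-23/2,-5] z:[-1,31/3] -> miss, prune
  N9 x:[5,44] y:[-7/2,17/2] z:[-2/3,19/3] -> hit [5,19/3], descend [6, 11]
    N6 x:[5,18] y:[-7/2,17/2] z:[4,19/3] -> hit [5,19/3], descend [8, 12]
      N8 x:[6,18] y:[-7/2,2] z:[4,19/3] -> miss, prune
      N12 x:[5,6] y:[11/2,17/2] z:[4,16/3] -> miss, prune
    N11 x:[22,44] y:[-7/2,15/2] z:[-2/3,6] -> miss, prune

7 AABB tests over nodes [0, 7, 9, 6, 8, 12, 11]; 0 leaves entered; closest miss.

== RESULT ==
7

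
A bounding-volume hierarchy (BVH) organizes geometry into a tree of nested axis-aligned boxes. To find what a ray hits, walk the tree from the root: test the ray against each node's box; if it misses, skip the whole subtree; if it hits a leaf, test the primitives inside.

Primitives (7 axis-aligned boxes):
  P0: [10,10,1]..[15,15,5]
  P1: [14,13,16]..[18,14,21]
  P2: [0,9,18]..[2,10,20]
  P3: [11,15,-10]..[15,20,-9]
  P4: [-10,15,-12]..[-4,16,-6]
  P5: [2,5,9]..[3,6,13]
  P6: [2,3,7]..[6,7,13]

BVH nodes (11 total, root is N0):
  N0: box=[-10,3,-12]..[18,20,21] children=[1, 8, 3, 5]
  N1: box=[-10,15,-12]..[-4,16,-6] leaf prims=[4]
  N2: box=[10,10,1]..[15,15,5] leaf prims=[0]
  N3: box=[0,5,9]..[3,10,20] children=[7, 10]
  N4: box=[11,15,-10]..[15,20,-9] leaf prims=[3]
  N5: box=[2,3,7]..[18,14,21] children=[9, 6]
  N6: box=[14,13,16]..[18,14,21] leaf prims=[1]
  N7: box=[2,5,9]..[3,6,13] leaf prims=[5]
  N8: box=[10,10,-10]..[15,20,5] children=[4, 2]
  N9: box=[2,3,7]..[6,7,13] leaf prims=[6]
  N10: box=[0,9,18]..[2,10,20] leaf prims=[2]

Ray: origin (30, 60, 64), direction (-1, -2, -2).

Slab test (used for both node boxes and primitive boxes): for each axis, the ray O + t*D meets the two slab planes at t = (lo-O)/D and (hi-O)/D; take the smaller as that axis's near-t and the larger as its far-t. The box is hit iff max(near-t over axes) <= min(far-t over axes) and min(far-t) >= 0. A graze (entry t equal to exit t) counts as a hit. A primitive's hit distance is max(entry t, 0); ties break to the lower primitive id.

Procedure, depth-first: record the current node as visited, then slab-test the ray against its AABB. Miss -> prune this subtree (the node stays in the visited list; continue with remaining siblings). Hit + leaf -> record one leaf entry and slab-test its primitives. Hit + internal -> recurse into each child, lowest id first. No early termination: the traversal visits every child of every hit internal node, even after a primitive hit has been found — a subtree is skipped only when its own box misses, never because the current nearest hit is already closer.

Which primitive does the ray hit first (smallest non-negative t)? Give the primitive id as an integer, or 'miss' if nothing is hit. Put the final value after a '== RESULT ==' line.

Walk:
N0 x:[12,40] y:[20,57/2] z:[43/2,38] -> hit [43/2,57/2], descend [1, 3, 5, 8]
  N1 x:[34,40] y:[22,45/2] z:[35,38] -> miss, prune
  N3 x:[27,30] y:[25,55/2] z:[22,55/2] -> hit [27,55/2], descend [7, 10]
    N7 x:[27,28] y:[27,55/2] z:[51/2,55/2] -> hit [27,55/2] leaf, test {P5@t=27}
    N10 x:[28,30] y:[25,51/2] z:[22,23] -> miss, prune
  N5 x:[12,28] y:[23,57/2] z:[43/2,57/2] -> hit [23,28], descend [6, 9]
    N6 x:[12,16] y:[23,47/2] z:[43/2,24] -> miss, prune
    N9 x:[24,28] y:[53/2,57/2] z:[51/2,57/2] -> hit [53/2,28] leaf, test {P6@t=53/2}
  N8 x:[15,20] y:[20,25] z:[59/2,37] -> miss, prune

Visited [0, 1, 3, 7, 10, 5, 6, 9, 8]. Tests: 9 box, 2 leaf. Nearest: P6.

== RESULT ==
6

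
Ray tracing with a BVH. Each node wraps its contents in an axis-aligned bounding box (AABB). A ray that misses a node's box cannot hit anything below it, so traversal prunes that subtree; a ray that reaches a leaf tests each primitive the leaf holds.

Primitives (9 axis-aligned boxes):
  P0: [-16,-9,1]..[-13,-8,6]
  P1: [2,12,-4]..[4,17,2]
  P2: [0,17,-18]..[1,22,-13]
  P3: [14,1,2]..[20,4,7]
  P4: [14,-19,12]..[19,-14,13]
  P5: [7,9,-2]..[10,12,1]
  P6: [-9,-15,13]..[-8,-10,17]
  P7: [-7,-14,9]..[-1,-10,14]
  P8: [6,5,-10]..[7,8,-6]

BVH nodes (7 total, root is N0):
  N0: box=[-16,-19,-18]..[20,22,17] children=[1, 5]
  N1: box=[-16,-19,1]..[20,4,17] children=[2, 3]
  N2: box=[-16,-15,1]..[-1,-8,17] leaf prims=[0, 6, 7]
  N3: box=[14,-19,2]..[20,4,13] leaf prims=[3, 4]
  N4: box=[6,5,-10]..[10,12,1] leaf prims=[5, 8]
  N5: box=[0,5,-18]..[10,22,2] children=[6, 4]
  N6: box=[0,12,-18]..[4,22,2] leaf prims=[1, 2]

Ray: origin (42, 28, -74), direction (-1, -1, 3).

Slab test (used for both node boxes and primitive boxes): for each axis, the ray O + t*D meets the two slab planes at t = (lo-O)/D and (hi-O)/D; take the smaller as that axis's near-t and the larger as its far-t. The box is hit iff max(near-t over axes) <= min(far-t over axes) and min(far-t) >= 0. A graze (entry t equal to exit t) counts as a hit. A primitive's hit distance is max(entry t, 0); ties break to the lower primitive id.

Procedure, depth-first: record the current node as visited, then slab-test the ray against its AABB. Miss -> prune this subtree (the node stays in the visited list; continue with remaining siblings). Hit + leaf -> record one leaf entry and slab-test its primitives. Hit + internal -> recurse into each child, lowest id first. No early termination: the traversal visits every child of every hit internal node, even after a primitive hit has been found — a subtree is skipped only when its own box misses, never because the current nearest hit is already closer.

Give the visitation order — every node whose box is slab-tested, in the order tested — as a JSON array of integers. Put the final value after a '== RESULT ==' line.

Trace the traversal:
N0 x:[22,58] y:[6,47] z:[56/3,91/3] -> hit [22,91/3], descend [1, 5]
  N1 x:[22,58] y:[24,47] z:[25,91/3] -> hit [25,91/3], descend [2, 3]
    N2 x:[43,58] y:[36,43] z:[25,91/3] -> miss, prune
    N3 x:[22,28] y:[24,47] z:[76/3,29] -> hit [76/3,28] leaf, test {P3@t=76/3, P4(miss)}
  N5 x:[32,42] y:[6,23] z:[56/3,76/3] -> miss, prune

5 AABB tests over nodes [0, 1, 2, 3, 5]; 1 leaf entered; closest P3.

== RESULT ==
[0, 1, 2, 3, 5]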